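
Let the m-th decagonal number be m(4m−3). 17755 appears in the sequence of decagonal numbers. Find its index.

67

Set n(4n−3) = 17755, giving 4n² − 3n − 17755 = 0.
So n = (3 + 533) / 8 = 536/8 = 67.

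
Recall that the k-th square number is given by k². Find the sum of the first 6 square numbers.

Σ_{i=1}^{6} i² = 6·7·13/6 = 91.

91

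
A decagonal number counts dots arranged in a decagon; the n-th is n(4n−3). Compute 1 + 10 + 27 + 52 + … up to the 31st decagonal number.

Σ i(4i−3) = 4Σi² − 3Σi over i = 1..31.
Σi = 496 and Σi² = 10416.
4·10416 − 3·496 = 40176.

40176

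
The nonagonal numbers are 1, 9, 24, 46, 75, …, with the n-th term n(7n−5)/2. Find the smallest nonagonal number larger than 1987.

Solve n(7n−5)/2 > 1987 for integer n.
The largest n with value ≤ 1987 is 24 (since 1956 ≤ 1987 < 2125), so the first above is n = 25, value 2125.

2125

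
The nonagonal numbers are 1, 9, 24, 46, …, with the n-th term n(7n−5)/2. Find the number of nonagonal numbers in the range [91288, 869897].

337

The n-th nonagonal number is n(7n−5)/2.
Smallest index with value ≥ 91288: n = 162 (giving 91449).
Largest index with value ≤ 869897: n = 498 (giving 866769).
Indices 162 through 498: 337 terms.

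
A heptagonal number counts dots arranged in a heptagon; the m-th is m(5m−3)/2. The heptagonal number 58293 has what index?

Set n(5n−3)/2 = 58293, giving 5n² − 3n − 116586 = 0.
The discriminant is 9 + 40·58293 = 2331729, and √2331729 = 1527.
So n = (3 + 1527) / 10 = 1530/10 = 153.

153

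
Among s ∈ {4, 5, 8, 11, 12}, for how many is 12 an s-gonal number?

2

s = 4: P(4, 3) = 9 and P(4, 4) = 16; 12 is not s-gonal.
s = 5: P(5, 3) = 12. ✓
s = 8: P(8, 2) = 8 and P(8, 3) = 21; 12 is not s-gonal.
s = 11: P(11, 2) = 11 and P(11, 3) = 30; 12 is not s-gonal.
s = 12: P(12, 2) = 12. ✓
Hits: s ∈ {5, 12} → 2.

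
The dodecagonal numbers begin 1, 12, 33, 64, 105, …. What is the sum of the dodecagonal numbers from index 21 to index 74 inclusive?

664515

Σ i(5i−4) = 5Σi² − 4Σi over i = 21..74.
Σi = 2775 − 210 = 2565 and Σi² = 137825 − 2870 = 134955.
5·134955 − 4·2565 = 664515.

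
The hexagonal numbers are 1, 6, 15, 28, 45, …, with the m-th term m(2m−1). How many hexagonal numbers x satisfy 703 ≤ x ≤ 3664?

25

The n-th hexagonal number is n(2n−1).
Smallest index with value ≥ 703: n = 19 (giving 703).
Largest index with value ≤ 3664: n = 43 (giving 3655).
Indices 19 through 43: 25 terms.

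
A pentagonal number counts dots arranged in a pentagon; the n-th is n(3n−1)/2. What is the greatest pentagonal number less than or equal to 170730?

Solve n(3n−1)/2 ≤ 170730 for integer n.
n = 337 gives 170185 ≤ 170730, while n = 338 gives 171197 > 170730; so the answer is 170185.

170185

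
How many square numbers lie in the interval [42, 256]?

The n-th square number is n².
Smallest index with value ≥ 42: n = 7 (giving 49).
Largest index with value ≤ 256: n = 16 (giving 256).
Indices 7 through 16: 10 terms.

10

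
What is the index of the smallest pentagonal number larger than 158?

Solve n(3n−1)/2 > 158 for integer n.
The largest n with value ≤ 158 is 10 (since 145 ≤ 158 < 176), so the first above is n = 11, value 176.

11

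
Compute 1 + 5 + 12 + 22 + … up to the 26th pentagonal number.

9126

Σ i(3i−1)/2 = (3Σi² − Σi) / 2 over i = 1..26.
Σi = 351 and Σi² = 6201.
(3·6201 − 1·351) / 2 = 18252/2 = 9126.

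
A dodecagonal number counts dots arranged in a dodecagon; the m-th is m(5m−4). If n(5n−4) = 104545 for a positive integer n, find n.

145

Set n(5n−4) = 104545, giving 5n² − 4n − 104545 = 0.
The discriminant is 16 + 20·104545 = 2090916, and √2090916 = 1446.
So n = (4 + 1446) / 10 = 1450/10 = 145.
Check: 145·(5·145 − 4) = 104545. ✓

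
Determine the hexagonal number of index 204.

The 204th hexagonal number is n(2n−1) with n = 204.
204·(2·204 − 1) = 204·407 = 83028.

83028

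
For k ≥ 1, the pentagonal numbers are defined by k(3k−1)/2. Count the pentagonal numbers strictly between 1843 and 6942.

The n-th pentagonal number is n(3n−1)/2.
Smallest index with value > 1843: n = 36 (giving 1926).
Largest index with value < 6942: n = 68 (giving 6902).
Indices 36 through 68: 33 terms.

33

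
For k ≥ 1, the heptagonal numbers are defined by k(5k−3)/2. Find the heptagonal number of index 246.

150921

The 246th heptagonal number is n(5n−3)/2 with n = 246.
246·(5·246 − 3)/2 = 246·1227/2 = 150921.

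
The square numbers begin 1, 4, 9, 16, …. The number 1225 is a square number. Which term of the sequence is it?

35

We need n² = 1225, so n = √1225 = 35.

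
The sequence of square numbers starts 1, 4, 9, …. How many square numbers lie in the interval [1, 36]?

The n-th square number is n².
Smallest index with value ≥ 1: n = 1 (giving 1).
Largest index with value ≤ 36: n = 6 (giving 36).
Indices 1 through 6: 6 terms.

6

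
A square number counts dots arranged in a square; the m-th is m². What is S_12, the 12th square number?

144

The 12th square number is n² with n = 12.
12² = 144.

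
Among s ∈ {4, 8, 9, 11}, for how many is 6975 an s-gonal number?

1

s = 4: P(4, 83) = 6889 and P(4, 84) = 7056; 6975 is not s-gonal.
s = 8: P(8, 48) = 6816 and P(8, 49) = 7105; 6975 is not s-gonal.
s = 9: P(9, 45) = 6975. ✓
s = 11: P(11, 39) = 6708 and P(11, 40) = 7060; 6975 is not s-gonal.
Hits: s ∈ {9} → 1.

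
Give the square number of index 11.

121

The 11th square number is n² with n = 11.
11² = 121.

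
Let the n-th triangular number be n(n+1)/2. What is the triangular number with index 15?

120

The 15th triangular number is n(n+1)/2 with n = 15.
15·16/2 = 240/2 = 120.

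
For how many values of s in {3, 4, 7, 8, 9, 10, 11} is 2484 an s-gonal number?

1

s = 3: P(3, 69) = 2415 and P(3, 70) = 2485; 2484 is not s-gonal.
s = 4: P(4, 49) = 2401 and P(4, 50) = 2500; 2484 is not s-gonal.
s = 7: P(7, 31) = 2356 and P(7, 32) = 2512; 2484 is not s-gonal.
s = 8: P(8, 29) = 2465 and P(8, 30) = 2640; 2484 is not s-gonal.
s = 9: P(9, 27) = 2484. ✓
s = 10: P(10, 25) = 2425 and P(10, 26) = 2626; 2484 is not s-gonal.
s = 11: P(11, 23) = 2300 and P(11, 24) = 2508; 2484 is not s-gonal.
Hits: s ∈ {9} → 1.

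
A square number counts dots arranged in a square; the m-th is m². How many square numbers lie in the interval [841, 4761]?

41

The n-th square number is n².
Smallest index with value ≥ 841: n = 29 (giving 841).
Largest index with value ≤ 4761: n = 69 (giving 4761).
Indices 29 through 69: 41 terms.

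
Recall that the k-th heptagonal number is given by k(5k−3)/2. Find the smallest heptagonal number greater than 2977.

3010

Solve n(5n−3)/2 > 2977 for integer n.
The largest n with value ≤ 2977 is 34 (since 2839 ≤ 2977 < 3010), so the first above is n = 35, value 3010.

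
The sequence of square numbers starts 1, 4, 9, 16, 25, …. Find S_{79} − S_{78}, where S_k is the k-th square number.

157

n² − (n−1)² = 2n − 1, so 79² − 78² = 2·79 − 1 = 157.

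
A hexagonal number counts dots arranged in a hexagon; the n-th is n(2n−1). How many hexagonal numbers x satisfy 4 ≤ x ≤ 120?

The n-th hexagonal number is n(2n−1).
Smallest index with value ≥ 4: n = 2 (giving 6).
Largest index with value ≤ 120: n = 8 (giving 120).
Indices 2 through 8: 7 terms.

7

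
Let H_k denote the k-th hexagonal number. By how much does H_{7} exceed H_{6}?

25

Consecutive hexagonal numbers differ by 4n − 3: here 4·7 − 3 = 25.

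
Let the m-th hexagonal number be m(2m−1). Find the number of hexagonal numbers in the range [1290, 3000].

The n-th hexagonal number is n(2n−1).
Smallest index with value ≥ 1290: n = 26 (giving 1326).
Largest index with value ≤ 3000: n = 38 (giving 2850).
Indices 26 through 38: 13 terms.

13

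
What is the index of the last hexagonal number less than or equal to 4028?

45

Solve n(2n−1) ≤ 4028 for integer n.
n = 45 gives 4005 ≤ 4028, while n = 46 gives 4186 > 4028; so the answer is index 45.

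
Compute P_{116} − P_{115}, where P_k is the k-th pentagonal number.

346

Consecutive pentagonal numbers differ by 3n − 2: here 3·116 − 2 = 346.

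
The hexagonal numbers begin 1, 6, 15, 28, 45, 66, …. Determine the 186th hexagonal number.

The 186th hexagonal number is n(2n−1) with n = 186.
186·(2·186 − 1) = 186·371 = 69006.

69006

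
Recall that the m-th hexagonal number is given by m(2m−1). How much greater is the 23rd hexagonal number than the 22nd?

89

Consecutive hexagonal numbers differ by 4n − 3: here 4·23 − 3 = 89.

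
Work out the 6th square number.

The 6th square number is n² with n = 6.
6² = 36.

36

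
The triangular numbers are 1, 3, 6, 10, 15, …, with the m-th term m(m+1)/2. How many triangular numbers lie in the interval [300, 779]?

The n-th triangular number is n(n+1)/2.
Smallest index with value ≥ 300: n = 24 (giving 300).
Largest index with value ≤ 779: n = 38 (giving 741).
Indices 24 through 38: 15 terms.

15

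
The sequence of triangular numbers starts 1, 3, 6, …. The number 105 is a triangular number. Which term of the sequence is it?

14

Set n(n+1)/2 = 105, giving n² + n − 210 = 0.
So n = (-1 + 29) / 2 = 28/2 = 14.
Check: 14·15/2 = 105. ✓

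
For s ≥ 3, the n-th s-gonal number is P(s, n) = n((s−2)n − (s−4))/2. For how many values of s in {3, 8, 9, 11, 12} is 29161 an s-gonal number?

1

s = 3: P(3, 241) = 29161. ✓
s = 8: P(8, 98) = 28616 and P(8, 99) = 29205; 29161 is not s-gonal.
s = 9: P(9, 91) = 28756 and P(9, 92) = 29394; 29161 is not s-gonal.
s = 11: P(11, 80) = 28520 and P(11, 81) = 29241; 29161 is not s-gonal.
s = 12: P(12, 76) = 28576 and P(12, 77) = 29337; 29161 is not s-gonal.
Hits: s ∈ {3} → 1.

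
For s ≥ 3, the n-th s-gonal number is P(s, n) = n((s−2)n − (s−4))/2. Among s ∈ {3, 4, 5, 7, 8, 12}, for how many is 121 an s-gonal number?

1

s = 3: P(3, 15) = 120 and P(3, 16) = 136; 121 is not s-gonal.
s = 4: P(4, 11) = 121. ✓
s = 5: P(5, 9) = 117 and P(5, 10) = 145; 121 is not s-gonal.
s = 7: P(7, 7) = 112 and P(7, 8) = 148; 121 is not s-gonal.
s = 8: P(8, 6) = 96 and P(8, 7) = 133; 121 is not s-gonal.
s = 12: P(12, 5) = 105 and P(12, 6) = 156; 121 is not s-gonal.
Hits: s ∈ {4} → 1.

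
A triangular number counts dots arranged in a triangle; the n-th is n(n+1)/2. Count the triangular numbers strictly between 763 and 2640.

34

The n-th triangular number is n(n+1)/2.
Smallest index with value > 763: n = 39 (giving 780).
Largest index with value < 2640: n = 72 (giving 2628).
Indices 39 through 72: 34 terms.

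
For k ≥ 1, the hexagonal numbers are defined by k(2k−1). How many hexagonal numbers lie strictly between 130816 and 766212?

The n-th hexagonal number is n(2n−1).
Smallest index with value > 130816: n = 257 (giving 131841).
Largest index with value < 766212: n = 619 (giving 765703).
Indices 257 through 619: 363 terms.

363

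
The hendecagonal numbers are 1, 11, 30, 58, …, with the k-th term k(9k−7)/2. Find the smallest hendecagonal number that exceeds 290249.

291720

Solve n(9n−7)/2 > 290249 for integer n.
The largest n with value ≤ 290249 is 254 (since 289433 ≤ 290249 < 291720), so the first above is n = 255, value 291720.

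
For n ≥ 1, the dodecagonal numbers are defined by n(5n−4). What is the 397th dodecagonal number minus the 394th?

397·(5·397 − 4) = 786457 and 394·(5·394 − 4) = 774604.
Difference: 786457 − 774604 = 11853.

11853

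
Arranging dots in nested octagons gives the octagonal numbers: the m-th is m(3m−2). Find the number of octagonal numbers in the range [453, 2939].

The n-th octagonal number is n(3n−2).
Smallest index with value ≥ 453: n = 13 (giving 481).
Largest index with value ≤ 2939: n = 31 (giving 2821).
Indices 13 through 31: 19 terms.

19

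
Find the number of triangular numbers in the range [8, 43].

5

The n-th triangular number is n(n+1)/2.
Smallest index with value ≥ 8: n = 4 (giving 10).
Largest index with value ≤ 43: n = 8 (giving 36).
Indices 4 through 8: 5 terms.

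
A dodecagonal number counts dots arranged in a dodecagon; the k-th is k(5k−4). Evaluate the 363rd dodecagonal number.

657393

The 363rd dodecagonal number is n(5n−4) with n = 363.
363·(5·363 − 4) = 363·1811 = 657393.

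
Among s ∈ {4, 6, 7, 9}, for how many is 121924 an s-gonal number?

s = 4: P(4, 349) = 121801 and P(4, 350) = 122500; 121924 is not s-gonal.
s = 6: P(6, 247) = 121771 and P(6, 248) = 122760; 121924 is not s-gonal.
s = 7: P(7, 221) = 121771 and P(7, 222) = 122877; 121924 is not s-gonal.
s = 9: P(9, 187) = 121924. ✓
Hits: s ∈ {9} → 1.

1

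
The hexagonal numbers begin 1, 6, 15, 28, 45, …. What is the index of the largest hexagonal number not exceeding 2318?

34

Solve n(2n−1) ≤ 2318 for integer n.
n = 34 gives 2278 ≤ 2318, while n = 35 gives 2415 > 2318; so the answer is index 34.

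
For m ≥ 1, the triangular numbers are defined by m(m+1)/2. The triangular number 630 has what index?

Set n(n+1)/2 = 630, giving n² + n − 1260 = 0.
The discriminant is 1 + 8·630 = 5041, and √5041 = 71.
So n = (-1 + 71) / 2 = 70/2 = 35.

35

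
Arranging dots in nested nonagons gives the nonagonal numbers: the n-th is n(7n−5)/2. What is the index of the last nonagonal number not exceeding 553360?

397

Solve n(7n−5)/2 ≤ 553360 for integer n.
n = 397 gives 550639 ≤ 553360, while n = 398 gives 553419 > 553360; so the answer is index 397.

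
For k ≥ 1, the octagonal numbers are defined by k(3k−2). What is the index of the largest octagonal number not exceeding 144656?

219

Solve n(3n−2) ≤ 144656 for integer n.
n = 219 gives 143445 ≤ 144656, while n = 220 gives 144760 > 144656; so the answer is index 219.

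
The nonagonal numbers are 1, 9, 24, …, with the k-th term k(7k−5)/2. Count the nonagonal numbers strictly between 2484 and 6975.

17

The n-th nonagonal number is n(7n−5)/2.
Smallest index with value > 2484: n = 28 (giving 2674).
Largest index with value < 6975: n = 44 (giving 6666).
Indices 28 through 44: 17 terms.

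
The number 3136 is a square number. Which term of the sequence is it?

56

We need n² = 3136, so n = √3136 = 56.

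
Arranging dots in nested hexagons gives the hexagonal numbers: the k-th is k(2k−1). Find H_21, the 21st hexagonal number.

861

The 21st hexagonal number is n(2n−1) with n = 21.
21·(2·21 − 1) = 21·41 = 861.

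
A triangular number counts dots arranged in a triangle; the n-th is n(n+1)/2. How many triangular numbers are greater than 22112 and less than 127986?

296

The n-th triangular number is n(n+1)/2.
Smallest index with value > 22112: n = 210 (giving 22155).
Largest index with value < 127986: n = 505 (giving 127765).
Indices 210 through 505: 296 terms.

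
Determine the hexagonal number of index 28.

1540

The 28th hexagonal number is n(2n−1) with n = 28.
28·(2·28 − 1) = 28·55 = 1540.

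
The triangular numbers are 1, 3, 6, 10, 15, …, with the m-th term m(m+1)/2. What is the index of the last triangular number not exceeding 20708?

Solve n(n+1)/2 ≤ 20708 for integer n.
n = 203 gives 20706 ≤ 20708, while n = 204 gives 20910 > 20708; so the answer is index 203.

203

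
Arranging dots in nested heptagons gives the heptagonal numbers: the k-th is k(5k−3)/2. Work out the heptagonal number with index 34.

The 34th heptagonal number is n(5n−3)/2 with n = 34.
34·(5·34 − 3)/2 = 34·167/2 = 2839.

2839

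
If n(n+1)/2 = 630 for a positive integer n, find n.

35

Set n(n+1)/2 = 630, giving n² + n − 1260 = 0.
The discriminant is 1 + 8·630 = 5041, and √5041 = 71.
So n = (-1 + 71) / 2 = 70/2 = 35.
Check: 35·36/2 = 630. ✓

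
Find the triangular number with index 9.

The 9th triangular number is n(n+1)/2 with n = 9.
9·10/2 = 90/2 = 45.

45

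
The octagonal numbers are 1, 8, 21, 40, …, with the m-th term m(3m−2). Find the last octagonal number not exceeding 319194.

318176

Solve n(3n−2) ≤ 319194 for integer n.
n = 326 gives 318176 ≤ 319194, while n = 327 gives 320133 > 319194; so the answer is 318176.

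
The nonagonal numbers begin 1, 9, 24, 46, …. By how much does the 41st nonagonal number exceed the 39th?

555

41·(7·41 − 5)/2 = 5781 and 39·(7·39 − 5)/2 = 5226.
Difference: 5781 − 5226 = 555.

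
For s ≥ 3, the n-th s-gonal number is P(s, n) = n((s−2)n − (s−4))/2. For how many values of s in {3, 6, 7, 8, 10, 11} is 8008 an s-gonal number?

s = 3: P(3, 126) = 8001 and P(3, 127) = 8128; 8008 is not s-gonal.
s = 6: P(6, 63) = 7875 and P(6, 64) = 8128; 8008 is not s-gonal.
s = 7: P(7, 56) = 7756 and P(7, 57) = 8037; 8008 is not s-gonal.
s = 8: P(8, 52) = 8008. ✓
s = 10: P(10, 45) = 7965 and P(10, 46) = 8326; 8008 is not s-gonal.
s = 11: P(11, 42) = 7791 and P(11, 43) = 8170; 8008 is not s-gonal.
Hits: s ∈ {8} → 1.

1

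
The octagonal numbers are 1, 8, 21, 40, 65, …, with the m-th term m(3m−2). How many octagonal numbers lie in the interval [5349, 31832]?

The n-th octagonal number is n(3n−2).
Smallest index with value ≥ 5349: n = 43 (giving 5461).
Largest index with value ≤ 31832: n = 103 (giving 31621).
Indices 43 through 103: 61 terms.

61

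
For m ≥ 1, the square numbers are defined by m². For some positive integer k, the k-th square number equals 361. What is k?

We need n² = 361, so n = √361 = 19.

19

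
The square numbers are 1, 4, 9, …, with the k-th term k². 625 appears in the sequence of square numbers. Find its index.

25

We need n² = 625, so n = √625 = 25.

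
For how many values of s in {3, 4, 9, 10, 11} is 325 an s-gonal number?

s = 3: P(3, 25) = 325. ✓
s = 4: P(4, 18) = 324 and P(4, 19) = 361; 325 is not s-gonal.
s = 9: P(9, 10) = 325. ✓
s = 10: P(10, 9) = 297 and P(10, 10) = 370; 325 is not s-gonal.
s = 11: P(11, 8) = 260 and P(11, 9) = 333; 325 is not s-gonal.
Hits: s ∈ {3, 9} → 2.

2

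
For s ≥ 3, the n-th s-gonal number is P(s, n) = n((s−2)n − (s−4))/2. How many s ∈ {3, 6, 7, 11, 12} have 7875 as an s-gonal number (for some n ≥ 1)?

s = 3: P(3, 125) = 7875. ✓
s = 6: P(6, 63) = 7875. ✓
s = 7: P(7, 56) = 7756 and P(7, 57) = 8037; 7875 is not s-gonal.
s = 11: P(11, 42) = 7791 and P(11, 43) = 8170; 7875 is not s-gonal.
s = 12: P(12, 40) = 7840 and P(12, 41) = 8241; 7875 is not s-gonal.
Hits: s ∈ {3, 6} → 2.

2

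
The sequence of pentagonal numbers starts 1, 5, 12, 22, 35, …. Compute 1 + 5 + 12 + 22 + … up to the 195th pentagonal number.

Σ i(3i−1)/2 = (3Σi² − Σi) / 2 over i = 1..195.
Σi = 19110 and Σi² = 2490670.
(3·2490670 − 1·19110) / 2 = 7452900/2 = 3726450.

3726450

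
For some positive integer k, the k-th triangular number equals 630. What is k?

35

Set n(n+1)/2 = 630, giving n² + n − 1260 = 0.
The discriminant is 1 + 8·630 = 5041, and √5041 = 71.
So n = (-1 + 71) / 2 = 70/2 = 35.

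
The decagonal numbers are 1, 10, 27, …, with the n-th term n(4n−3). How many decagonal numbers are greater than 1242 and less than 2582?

7

The n-th decagonal number is n(4n−3).
Smallest index with value > 1242: n = 19 (giving 1387).
Largest index with value < 2582: n = 25 (giving 2425).
Indices 19 through 25: 7 terms.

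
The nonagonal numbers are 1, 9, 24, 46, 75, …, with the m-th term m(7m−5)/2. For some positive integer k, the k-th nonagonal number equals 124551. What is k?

189

Set n(7n−5)/2 = 124551, giving 7n² − 5n − 249102 = 0.
The discriminant is 25 + 56·124551 = 6974881, and √6974881 = 2641.
So n = (5 + 2641) / 14 = 2646/14 = 189.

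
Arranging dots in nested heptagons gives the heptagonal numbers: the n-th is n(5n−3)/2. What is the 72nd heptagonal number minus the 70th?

72·(5·72 − 3)/2 = 12852 and 70·(5·70 − 3)/2 = 12145.
Difference: 12852 − 12145 = 707.

707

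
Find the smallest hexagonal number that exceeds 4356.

Solve n(2n−1) > 4356 for integer n.
The largest n with value ≤ 4356 is 46 (since 4186 ≤ 4356 < 4371), so the first above is n = 47, value 4371.

4371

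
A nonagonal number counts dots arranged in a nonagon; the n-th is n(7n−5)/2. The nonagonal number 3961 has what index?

Set n(7n−5)/2 = 3961, giving 7n² − 5n − 7922 = 0.
So n = (5 + 471) / 14 = 476/14 = 34.

34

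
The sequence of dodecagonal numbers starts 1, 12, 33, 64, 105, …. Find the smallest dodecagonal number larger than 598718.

Solve n(5n−4) > 598718 for integer n.
The largest n with value ≤ 598718 is 346 (since 597196 ≤ 598718 < 600657), so the first above is n = 347, value 600657.

600657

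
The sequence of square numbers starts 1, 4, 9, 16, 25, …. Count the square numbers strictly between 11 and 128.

The n-th square number is n².
Smallest index with value > 11: n = 4 (giving 16).
Largest index with value < 128: n = 11 (giving 121).
Indices 4 through 11: 8 terms.

8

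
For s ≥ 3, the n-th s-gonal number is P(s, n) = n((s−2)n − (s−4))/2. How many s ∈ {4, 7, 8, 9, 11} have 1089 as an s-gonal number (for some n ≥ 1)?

2

s = 4: P(4, 33) = 1089. ✓
s = 7: P(7, 21) = 1071 and P(7, 22) = 1177; 1089 is not s-gonal.
s = 8: P(8, 19) = 1045 and P(8, 20) = 1160; 1089 is not s-gonal.
s = 9: P(9, 18) = 1089. ✓
s = 11: P(11, 15) = 960 and P(11, 16) = 1096; 1089 is not s-gonal.
Hits: s ∈ {4, 9} → 2.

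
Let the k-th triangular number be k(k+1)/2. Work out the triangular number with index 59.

1770

The 59th triangular number is n(n+1)/2 with n = 59.
59·60/2 = 3540/2 = 1770.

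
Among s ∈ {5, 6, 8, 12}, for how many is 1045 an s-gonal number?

1

s = 5: P(5, 26) = 1001 and P(5, 27) = 1080; 1045 is not s-gonal.
s = 6: P(6, 23) = 1035 and P(6, 24) = 1128; 1045 is not s-gonal.
s = 8: P(8, 19) = 1045. ✓
s = 12: P(12, 14) = 924 and P(12, 15) = 1065; 1045 is not s-gonal.
Hits: s ∈ {8} → 1.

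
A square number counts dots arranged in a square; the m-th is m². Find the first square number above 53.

64

Solve n² > 53 for integer n.
The largest n with value ≤ 53 is 7 (since 49 ≤ 53 < 64), so the first above is n = 8, value 64.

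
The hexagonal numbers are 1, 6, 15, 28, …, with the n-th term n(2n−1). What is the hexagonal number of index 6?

The 6th hexagonal number is n(2n−1) with n = 6.
6·(2·6 − 1) = 6·11 = 66.

66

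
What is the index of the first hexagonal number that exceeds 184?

10

Solve n(2n−1) > 184 for integer n.
The largest n with value ≤ 184 is 9 (since 153 ≤ 184 < 190), so the first above is n = 10, value 190.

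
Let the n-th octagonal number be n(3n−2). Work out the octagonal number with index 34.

3400

The 34th octagonal number is n(3n−2) with n = 34.
34·(3·34 − 2) = 34·100 = 3400.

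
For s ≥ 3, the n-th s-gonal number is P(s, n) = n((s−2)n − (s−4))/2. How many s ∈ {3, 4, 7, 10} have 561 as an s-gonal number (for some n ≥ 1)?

s = 3: P(3, 33) = 561. ✓
s = 4: P(4, 23) = 529 and P(4, 24) = 576; 561 is not s-gonal.
s = 7: P(7, 15) = 540 and P(7, 16) = 616; 561 is not s-gonal.
s = 10: P(10, 12) = 540 and P(10, 13) = 637; 561 is not s-gonal.
Hits: s ∈ {3} → 1.

1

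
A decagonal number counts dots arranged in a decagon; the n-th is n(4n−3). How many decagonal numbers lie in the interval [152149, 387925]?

The n-th decagonal number is n(4n−3).
Smallest index with value ≥ 152149: n = 196 (giving 153076).
Largest index with value ≤ 387925: n = 311 (giving 385951).
Indices 196 through 311: 116 terms.

116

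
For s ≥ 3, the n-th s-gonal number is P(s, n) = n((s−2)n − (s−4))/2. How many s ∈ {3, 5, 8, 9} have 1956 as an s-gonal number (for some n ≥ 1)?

s = 3: P(3, 62) = 1953 and P(3, 63) = 2016; 1956 is not s-gonal.
s = 5: P(5, 36) = 1926 and P(5, 37) = 2035; 1956 is not s-gonal.
s = 8: P(8, 25) = 1825 and P(8, 26) = 1976; 1956 is not s-gonal.
s = 9: P(9, 24) = 1956. ✓
Hits: s ∈ {9} → 1.

1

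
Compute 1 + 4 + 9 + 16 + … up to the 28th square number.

7714

Σ_{i=1}^{28} i² = 28·29·57/6 = 7714.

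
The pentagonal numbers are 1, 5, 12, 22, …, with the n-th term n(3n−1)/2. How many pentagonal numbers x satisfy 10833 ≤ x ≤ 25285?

45

The n-th pentagonal number is n(3n−1)/2.
Smallest index with value ≥ 10833: n = 86 (giving 11051).
Largest index with value ≤ 25285: n = 130 (giving 25285).
Indices 86 through 130: 45 terms.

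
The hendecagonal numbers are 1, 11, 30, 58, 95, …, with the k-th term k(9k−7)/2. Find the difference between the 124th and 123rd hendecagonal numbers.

1108

Consecutive hendecagonal numbers differ by 9n − 8: here 9·124 − 8 = 1108.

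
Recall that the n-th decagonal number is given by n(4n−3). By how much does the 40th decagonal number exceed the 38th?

40·(4·40 − 3) = 6280 and 38·(4·38 − 3) = 5662.
Difference: 6280 − 5662 = 618.

618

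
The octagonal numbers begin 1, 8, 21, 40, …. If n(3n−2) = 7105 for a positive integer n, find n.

49

Set n(3n−2) = 7105, giving 3n² − 2n − 7105 = 0.
So n = (2 + 292) / 6 = 294/6 = 49.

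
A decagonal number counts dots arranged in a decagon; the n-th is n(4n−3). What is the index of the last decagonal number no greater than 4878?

35

Solve n(4n−3) ≤ 4878 for integer n.
n = 35 gives 4795 ≤ 4878, while n = 36 gives 5076 > 4878; so the answer is index 35.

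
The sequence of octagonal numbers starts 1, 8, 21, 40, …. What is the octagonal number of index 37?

The 37th octagonal number is n(3n−2) with n = 37.
37·(3·37 − 2) = 37·109 = 4033.

4033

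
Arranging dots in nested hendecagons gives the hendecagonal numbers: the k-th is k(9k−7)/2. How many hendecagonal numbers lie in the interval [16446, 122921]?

105

The n-th hendecagonal number is n(9n−7)/2.
Smallest index with value ≥ 16446: n = 61 (giving 16531).
Largest index with value ≤ 122921: n = 165 (giving 121935).
Indices 61 through 165: 105 terms.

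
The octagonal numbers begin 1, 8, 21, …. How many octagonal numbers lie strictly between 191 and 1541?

The n-th octagonal number is n(3n−2).
Smallest index with value > 191: n = 9 (giving 225).
Largest index with value < 1541: n = 22 (giving 1408).
Indices 9 through 22: 14 terms.

14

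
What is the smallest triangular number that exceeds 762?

780

Solve n(n+1)/2 > 762 for integer n.
The largest n with value ≤ 762 is 38 (since 741 ≤ 762 < 780), so the first above is n = 39, value 780.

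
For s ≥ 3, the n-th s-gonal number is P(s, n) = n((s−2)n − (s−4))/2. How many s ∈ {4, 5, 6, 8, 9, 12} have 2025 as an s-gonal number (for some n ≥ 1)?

s = 4: P(4, 45) = 2025. ✓
s = 5: P(5, 36) = 1926 and P(5, 37) = 2035; 2025 is not s-gonal.
s = 6: P(6, 32) = 2016 and P(6, 33) = 2145; 2025 is not s-gonal.
s = 8: P(8, 26) = 1976 and P(8, 27) = 2133; 2025 is not s-gonal.
s = 9: P(9, 24) = 1956 and P(9, 25) = 2125; 2025 is not s-gonal.
s = 12: P(12, 20) = 1920 and P(12, 21) = 2121; 2025 is not s-gonal.
Hits: s ∈ {4} → 1.

1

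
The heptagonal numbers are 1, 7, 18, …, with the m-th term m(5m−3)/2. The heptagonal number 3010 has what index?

35

Set n(5n−3)/2 = 3010, giving 5n² − 3n − 6020 = 0.
The discriminant is 9 + 40·3010 = 120409, and √120409 = 347.
So n = (3 + 347) / 10 = 350/10 = 35.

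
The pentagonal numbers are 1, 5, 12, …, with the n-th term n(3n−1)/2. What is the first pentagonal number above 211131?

Solve n(3n−1)/2 > 211131 for integer n.
The largest n with value ≤ 211131 is 375 (since 210750 ≤ 211131 < 211876), so the first above is n = 376, value 211876.

211876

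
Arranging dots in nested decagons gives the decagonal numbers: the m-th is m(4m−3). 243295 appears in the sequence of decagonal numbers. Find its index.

247

Set n(4n−3) = 243295, giving 4n² − 3n − 243295 = 0.
So n = (3 + 1973) / 8 = 1976/8 = 247.
Check: 247·(4·247 − 3) = 243295. ✓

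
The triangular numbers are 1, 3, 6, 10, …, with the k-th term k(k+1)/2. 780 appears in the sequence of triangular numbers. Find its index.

Set n(n+1)/2 = 780, giving n² + n − 1560 = 0.
The discriminant is 1 + 8·780 = 6241, and √6241 = 79.
So n = (-1 + 79) / 2 = 78/2 = 39.

39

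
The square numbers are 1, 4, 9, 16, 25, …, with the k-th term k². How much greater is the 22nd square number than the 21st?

43

n² − (n−1)² = 2n − 1, so 22² − 21² = 2·22 − 1 = 43.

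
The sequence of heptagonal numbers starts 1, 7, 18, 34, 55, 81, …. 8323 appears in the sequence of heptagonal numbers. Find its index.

58

Set n(5n−3)/2 = 8323, giving 5n² − 3n − 16646 = 0.
So n = (3 + 577) / 10 = 580/10 = 58.
Check: 58·(5·58 − 3)/2 = 8323. ✓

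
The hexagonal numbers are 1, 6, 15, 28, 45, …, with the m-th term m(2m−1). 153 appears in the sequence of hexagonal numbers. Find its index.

9

Set n(2n−1) = 153, giving 2n² − n − 153 = 0.
The discriminant is 1 + 8·153 = 1225, and √1225 = 35.
So n = (1 + 35) / 4 = 36/4 = 9.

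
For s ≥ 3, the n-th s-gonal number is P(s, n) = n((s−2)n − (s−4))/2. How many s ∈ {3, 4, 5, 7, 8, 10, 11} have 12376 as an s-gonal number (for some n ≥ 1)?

2

s = 3: P(3, 156) = 12246 and P(3, 157) = 12403; 12376 is not s-gonal.
s = 4: P(4, 111) = 12321 and P(4, 112) = 12544; 12376 is not s-gonal.
s = 5: P(5, 91) = 12376. ✓
s = 7: P(7, 70) = 12145 and P(7, 71) = 12496; 12376 is not s-gonal.
s = 8: P(8, 64) = 12160 and P(8, 65) = 12545; 12376 is not s-gonal.
s = 10: P(10, 56) = 12376. ✓
s = 11: P(11, 52) = 11986 and P(11, 53) = 12455; 12376 is not s-gonal.
Hits: s ∈ {5, 10} → 2.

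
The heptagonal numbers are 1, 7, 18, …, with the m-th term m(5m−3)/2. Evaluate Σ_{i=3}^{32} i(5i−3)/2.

27800

Σ i(5i−3)/2 = (5Σi² − 3Σi) / 2 over i = 3..32.
Σi = 528 − 3 = 525 and Σi² = 11440 − 5 = 11435.
(5·11435 − 3·525) / 2 = 55600/2 = 27800.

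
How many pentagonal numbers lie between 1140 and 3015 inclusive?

18

The n-th pentagonal number is n(3n−1)/2.
Smallest index with value ≥ 1140: n = 28 (giving 1162).
Largest index with value ≤ 3015: n = 45 (giving 3015).
Indices 28 through 45: 18 terms.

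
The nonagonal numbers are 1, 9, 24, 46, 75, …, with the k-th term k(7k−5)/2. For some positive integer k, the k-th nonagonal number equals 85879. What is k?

Set n(7n−5)/2 = 85879, giving 7n² − 5n − 171758 = 0.
The discriminant is 25 + 56·85879 = 4809249, and √4809249 = 2193.
So n = (5 + 2193) / 14 = 2198/14 = 157.

157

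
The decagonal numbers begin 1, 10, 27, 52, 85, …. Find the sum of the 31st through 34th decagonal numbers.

Σ i(4i−3) = 4Σi² − 3Σi over i = 31..34.
Σi = 595 − 465 = 130 and Σi² = 13685 − 9455 = 4230.
4·4230 − 3·130 = 16530.

16530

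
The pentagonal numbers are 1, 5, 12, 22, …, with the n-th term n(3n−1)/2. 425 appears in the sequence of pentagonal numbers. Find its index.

17

Set n(3n−1)/2 = 425, giving 3n² − n − 850 = 0.
So n = (1 + 101) / 6 = 102/6 = 17.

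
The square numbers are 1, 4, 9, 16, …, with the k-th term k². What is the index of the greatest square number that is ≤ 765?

27

Solve n² ≤ 765 for integer n.
n = 27 gives 729 ≤ 765, while n = 28 gives 784 > 765; so the answer is index 27.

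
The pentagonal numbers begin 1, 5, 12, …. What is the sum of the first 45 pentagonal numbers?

46575

Σ i(3i−1)/2 = (3Σi² − Σi) / 2 over i = 1..45.
Σi = 1035 and Σi² = 31395.
(3·31395 − 1·1035) / 2 = 93150/2 = 46575.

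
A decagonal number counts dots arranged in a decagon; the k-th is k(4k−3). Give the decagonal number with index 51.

10251

51·(4·51 − 3) = 51·201 = 10251.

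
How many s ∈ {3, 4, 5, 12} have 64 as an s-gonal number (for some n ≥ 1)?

2

s = 3: P(3, 10) = 55 and P(3, 11) = 66; 64 is not s-gonal.
s = 4: P(4, 8) = 64. ✓
s = 5: P(5, 6) = 51 and P(5, 7) = 70; 64 is not s-gonal.
s = 12: P(12, 4) = 64. ✓
Hits: s ∈ {4, 12} → 2.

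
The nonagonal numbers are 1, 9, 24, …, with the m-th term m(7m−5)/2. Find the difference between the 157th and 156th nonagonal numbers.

Consecutive nonagonal numbers differ by 7n − 6: here 7·157 − 6 = 1093.

1093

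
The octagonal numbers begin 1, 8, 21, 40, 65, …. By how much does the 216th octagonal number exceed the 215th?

1291

Consecutive octagonal numbers differ by 6n − 5: here 6·216 − 5 = 1291.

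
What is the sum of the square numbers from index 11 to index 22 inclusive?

3410

Σ_{i=11}^{22} i² = 3795 − 385 = 3410.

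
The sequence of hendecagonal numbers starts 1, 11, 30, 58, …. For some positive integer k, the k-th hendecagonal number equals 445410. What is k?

315

Set n(9n−7)/2 = 445410, giving 9n² − 7n − 890820 = 0.
The discriminant is 49 + 72·445410 = 32069569, and √32069569 = 5663.
So n = (7 + 5663) / 18 = 5670/18 = 315.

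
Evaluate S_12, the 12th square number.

144

12² = 144.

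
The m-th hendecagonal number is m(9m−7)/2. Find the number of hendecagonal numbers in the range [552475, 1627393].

The n-th hendecagonal number is n(9n−7)/2.
Smallest index with value ≥ 552475: n = 351 (giving 553176).
Largest index with value ≤ 1627393: n = 601 (giving 1623301).
Indices 351 through 601: 251 terms.

251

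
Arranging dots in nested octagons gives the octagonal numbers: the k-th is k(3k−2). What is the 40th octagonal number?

40·(3·40 − 2) = 40·118 = 4720.

4720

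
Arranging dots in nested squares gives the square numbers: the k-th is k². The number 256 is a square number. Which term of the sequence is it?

We need n² = 256, so n = √256 = 16.
Check: 16² = 256. ✓

16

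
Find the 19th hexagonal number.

19·(2·19 − 1) = 19·37 = 703.

703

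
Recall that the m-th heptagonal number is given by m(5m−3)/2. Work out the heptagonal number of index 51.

6426

The 51st heptagonal number is n(5n−3)/2 with n = 51.
51·(5·51 − 3)/2 = 51·252/2 = 51·126 = 6426.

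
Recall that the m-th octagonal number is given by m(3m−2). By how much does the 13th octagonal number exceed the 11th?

140

13·(3·13 − 2) = 481 and 11·(3·11 − 2) = 341.
Difference: 481 − 341 = 140.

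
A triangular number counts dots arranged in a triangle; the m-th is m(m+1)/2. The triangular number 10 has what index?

4

Set n(n+1)/2 = 10, giving n² + n − 20 = 0.
So n = (-1 + 9) / 2 = 8/2 = 4.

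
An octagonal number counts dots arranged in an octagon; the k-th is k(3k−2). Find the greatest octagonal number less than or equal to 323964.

322096

Solve n(3n−2) ≤ 323964 for integer n.
n = 328 gives 322096 ≤ 323964, while n = 329 gives 324065 > 323964; so the answer is 322096.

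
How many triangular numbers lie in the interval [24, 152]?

10

The n-th triangular number is n(n+1)/2.
Smallest index with value ≥ 24: n = 7 (giving 28).
Largest index with value ≤ 152: n = 16 (giving 136).
Indices 7 through 16: 10 terms.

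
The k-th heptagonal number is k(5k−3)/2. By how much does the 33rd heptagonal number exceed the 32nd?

Consecutive heptagonal numbers differ by 5n − 4: here 5·33 − 4 = 161.

161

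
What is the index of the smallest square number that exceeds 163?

Solve n² > 163 for integer n.
The largest n with value ≤ 163 is 12 (since 144 ≤ 163 < 169), so the first above is n = 13, value 169.

13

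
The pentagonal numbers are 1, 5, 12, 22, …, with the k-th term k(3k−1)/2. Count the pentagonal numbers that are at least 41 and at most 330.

10

The n-th pentagonal number is n(3n−1)/2.
Smallest index with value ≥ 41: n = 6 (giving 51).
Largest index with value ≤ 330: n = 15 (giving 330).
Indices 6 through 15: 10 terms.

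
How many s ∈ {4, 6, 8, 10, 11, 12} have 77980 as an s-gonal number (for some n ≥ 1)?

1

s = 4: P(4, 279) = 77841 and P(4, 280) = 78400; 77980 is not s-gonal.
s = 6: P(6, 197) = 77421 and P(6, 198) = 78210; 77980 is not s-gonal.
s = 8: P(8, 161) = 77441 and P(8, 162) = 78408; 77980 is not s-gonal.
s = 10: P(10, 140) = 77980. ✓
s = 11: P(11, 132) = 77946 and P(11, 133) = 79135; 77980 is not s-gonal.
s = 12: P(12, 125) = 77625 and P(12, 126) = 78876; 77980 is not s-gonal.
Hits: s ∈ {10} → 1.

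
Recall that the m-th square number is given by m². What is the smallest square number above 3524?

3600

Solve n² > 3524 for integer n.
The largest n with value ≤ 3524 is 59 (since 3481 ≤ 3524 < 3600), so the first above is n = 60, value 3600.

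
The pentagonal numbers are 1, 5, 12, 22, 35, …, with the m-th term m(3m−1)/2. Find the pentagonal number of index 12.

210

The 12th pentagonal number is n(3n−1)/2 with n = 12.
12·(3·12 − 1)/2 = 12·35/2 = 210.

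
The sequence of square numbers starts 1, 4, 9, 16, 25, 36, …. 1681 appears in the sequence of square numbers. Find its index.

41

We need n² = 1681, so n = √1681 = 41.
Check: 41² = 1681. ✓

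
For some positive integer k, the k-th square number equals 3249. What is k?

57

We need n² = 3249, so n = √3249 = 57.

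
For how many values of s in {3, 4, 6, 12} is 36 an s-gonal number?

2

s = 3: P(3, 8) = 36. ✓
s = 4: P(4, 6) = 36. ✓
s = 6: P(6, 4) = 28 and P(6, 5) = 45; 36 is not s-gonal.
s = 12: P(12, 3) = 33 and P(12, 4) = 64; 36 is not s-gonal.
Hits: s ∈ {3, 4} → 2.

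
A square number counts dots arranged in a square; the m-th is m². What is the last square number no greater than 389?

361

Solve n² ≤ 389 for integer n.
n = 19 gives 361 ≤ 389, while n = 20 gives 400 > 389; so the answer is 361.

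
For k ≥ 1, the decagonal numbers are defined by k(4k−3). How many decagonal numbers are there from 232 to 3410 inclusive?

The n-th decagonal number is n(4n−3).
Smallest index with value ≥ 232: n = 8 (giving 232).
Largest index with value ≤ 3410: n = 29 (giving 3277).
Indices 8 through 29: 22 terms.

22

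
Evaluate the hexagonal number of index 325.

The 325th hexagonal number is n(2n−1) with n = 325.
325·(2·325 − 1) = 325·649 = 210925.

210925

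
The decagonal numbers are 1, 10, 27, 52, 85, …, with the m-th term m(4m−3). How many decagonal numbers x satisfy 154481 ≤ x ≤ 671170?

214

The n-th decagonal number is n(4n−3).
Smallest index with value ≥ 154481: n = 197 (giving 154645).
Largest index with value ≤ 671170: n = 410 (giving 671170).
Indices 197 through 410: 214 terms.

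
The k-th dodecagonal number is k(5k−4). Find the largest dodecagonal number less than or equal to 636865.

Solve n(5n−4) ≤ 636865 for integer n.
n = 357 gives 635817 ≤ 636865, while n = 358 gives 639388 > 636865; so the answer is 635817.

635817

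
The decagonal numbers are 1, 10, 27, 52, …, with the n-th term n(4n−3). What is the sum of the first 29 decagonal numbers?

32915

Σ i(4i−3) = 4Σi² − 3Σi over i = 1..29.
Σi = 435 and Σi² = 8555.
4·8555 − 3·435 = 32915.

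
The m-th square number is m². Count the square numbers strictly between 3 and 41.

5

The n-th square number is n².
Smallest index with value > 3: n = 2 (giving 4).
Largest index with value < 41: n = 6 (giving 36).
Indices 2 through 6: 5 terms.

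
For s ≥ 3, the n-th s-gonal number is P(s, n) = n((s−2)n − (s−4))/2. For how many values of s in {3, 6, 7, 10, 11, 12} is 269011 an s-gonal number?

2

s = 3: P(3, 733) = 269011. ✓
s = 6: P(6, 367) = 269011. ✓
s = 7: P(7, 328) = 268468 and P(7, 329) = 270109; 269011 is not s-gonal.
s = 10: P(10, 259) = 267547 and P(10, 260) = 269620; 269011 is not s-gonal.
s = 11: P(11, 244) = 267058 and P(11, 245) = 269255; 269011 is not s-gonal.
s = 12: P(12, 232) = 268192 and P(12, 233) = 270513; 269011 is not s-gonal.
Hits: s ∈ {3, 6} → 2.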